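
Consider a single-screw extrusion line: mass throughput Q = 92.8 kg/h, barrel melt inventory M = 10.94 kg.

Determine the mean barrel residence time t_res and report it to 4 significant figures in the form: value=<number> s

Throughput in SI: Q_s = 92.8 kg/h ÷ 3600 s/h = 0.0257778 kg/s
t_res = M / Q_s = 10.94 / 0.0257778 = 424.397 s

value=424.4 s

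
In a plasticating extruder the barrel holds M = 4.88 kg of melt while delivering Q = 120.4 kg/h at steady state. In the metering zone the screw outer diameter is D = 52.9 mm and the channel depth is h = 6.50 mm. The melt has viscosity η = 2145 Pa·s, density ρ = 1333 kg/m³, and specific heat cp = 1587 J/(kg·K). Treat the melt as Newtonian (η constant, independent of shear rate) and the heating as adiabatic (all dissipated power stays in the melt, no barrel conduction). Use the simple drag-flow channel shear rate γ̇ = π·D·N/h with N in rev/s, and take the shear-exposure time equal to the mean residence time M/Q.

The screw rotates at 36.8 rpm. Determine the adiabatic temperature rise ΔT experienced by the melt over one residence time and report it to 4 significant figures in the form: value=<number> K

value=36.38 K

Q_s = Q / 3600 = 120.4 / 3600 = 0.0334444 kg/s
t_res = M / Q_s = 4.88 ÷ 0.0334444 = 145.914 s
Convert to SI: D = 0.0529 m, h = 0.0065 m, N = 36.8/60 = 0.613333 rev/s
γ̇ = π D N / h = (π)(0.0529)(0.613333) / 0.0065 = 15.6815 s⁻¹
Adiabatic rise: ΔT = η γ̇² t_res / (ρ cp) = 2145·(15.6815)²·145.914 / (1333·1587) = 36.3826 K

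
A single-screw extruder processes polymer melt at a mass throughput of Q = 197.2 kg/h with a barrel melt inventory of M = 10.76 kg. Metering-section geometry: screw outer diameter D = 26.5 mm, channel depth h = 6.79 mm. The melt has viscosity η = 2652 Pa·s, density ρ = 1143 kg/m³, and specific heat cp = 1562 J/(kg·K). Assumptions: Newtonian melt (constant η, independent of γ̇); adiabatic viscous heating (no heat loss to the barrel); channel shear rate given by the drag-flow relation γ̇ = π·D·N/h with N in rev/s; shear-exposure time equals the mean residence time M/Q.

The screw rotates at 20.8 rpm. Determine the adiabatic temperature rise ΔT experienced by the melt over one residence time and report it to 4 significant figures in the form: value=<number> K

value=5.271 K

Convert throughput: Q = 197.2 kg/h = 197.2/3600 = 0.0547778 kg/s
Mean residence time: t_res = M/Q_s = 10.76 kg / 0.0547778 kg/s = 196.43 s
D = 26.5 mm = 0.0265 m;  h = 6.79 mm = 0.00679 m;  N = 20.8 rpm / 60 = 0.346667 rev/s
Shear rate: γ̇ = πDN/h = π·0.0265·0.346667/0.00679 = 4.25048 s⁻¹
Adiabatic rise: ΔT = η γ̇² t_res / (ρ cp) = 2652·(4.25048)²·196.43 / (1143·1562) = 5.27145 K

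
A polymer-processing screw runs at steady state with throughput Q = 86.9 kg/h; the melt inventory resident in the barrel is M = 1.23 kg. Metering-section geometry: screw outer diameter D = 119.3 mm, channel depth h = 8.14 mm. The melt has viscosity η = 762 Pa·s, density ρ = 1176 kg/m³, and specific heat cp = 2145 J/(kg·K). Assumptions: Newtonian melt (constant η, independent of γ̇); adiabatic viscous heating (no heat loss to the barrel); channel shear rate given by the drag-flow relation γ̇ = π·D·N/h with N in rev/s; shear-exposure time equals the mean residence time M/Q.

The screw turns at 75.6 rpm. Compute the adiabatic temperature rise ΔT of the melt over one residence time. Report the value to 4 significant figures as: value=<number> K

Convert throughput: Q = 86.9 kg/h = 86.9/3600 = 0.0241389 kg/s
t_res = M / Q_s = 1.23 ÷ 0.0241389 = 50.9551 s
D = 119.3 mm = 0.1193 m;  h = 8.14 mm = 0.00814 m;  N = 75.6 rpm / 60 = 1.26 rev/s
γ̇ = π·D·N / h = π · 0.1193 · 1.26 / 0.00814 = 58.0145 s⁻¹
ΔT = η·γ̇²·t_res / (ρ·cp) = 762 · (58.0145)² · 50.9551 / (1176 · 2145) = 51.8061 K

value=51.81 K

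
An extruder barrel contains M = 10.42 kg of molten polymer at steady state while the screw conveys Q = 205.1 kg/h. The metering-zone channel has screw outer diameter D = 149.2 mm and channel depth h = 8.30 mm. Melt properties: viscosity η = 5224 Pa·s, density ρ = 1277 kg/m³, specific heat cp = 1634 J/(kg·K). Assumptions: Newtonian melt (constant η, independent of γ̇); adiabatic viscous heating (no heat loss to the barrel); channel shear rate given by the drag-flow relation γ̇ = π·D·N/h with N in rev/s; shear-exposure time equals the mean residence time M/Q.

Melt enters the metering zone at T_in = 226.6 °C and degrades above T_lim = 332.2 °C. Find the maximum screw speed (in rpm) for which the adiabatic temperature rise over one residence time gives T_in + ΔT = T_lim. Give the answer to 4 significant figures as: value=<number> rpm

Convert throughput: Q = 205.1 kg/h = 205.1/3600 = 0.0569722 kg/s
Mean residence time: t_res = M/Q_s = 10.42 kg / 0.0569722 kg/s = 182.896 s
Convert to metres: D = 0.1492 m, h = 0.0083 m
Allowable rise: ΔT_a = T_lim − T_in = 332.2 − 226.6 = 105.6 K
Invert ΔT = ηγ̇²t_res/(ρcp) for γ̇: γ̇_max² = ΔT_a ρ cp / (η t_res) = 105.6·1277·1634 / (5224·182.896) = 230.621 s⁻²
Take the square root: γ̇_max = √(230.621) = 15.1862 s⁻¹
N_max = γ̇_max h / (πD) = 15.1862·0.0083/(π·0.1492) = 0.268911 rev/s → ×60 = 16.1347 rpm

value=16.13 rpm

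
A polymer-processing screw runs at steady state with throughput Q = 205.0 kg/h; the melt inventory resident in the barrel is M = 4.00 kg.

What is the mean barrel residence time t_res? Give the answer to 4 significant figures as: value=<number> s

Q_s = Q / 3600 = 205.0 / 3600 = 0.0569444 kg/s
Mean residence time: t_res = M/Q_s = 4.00 kg / 0.0569444 kg/s = 70.2439 s

value=70.24 s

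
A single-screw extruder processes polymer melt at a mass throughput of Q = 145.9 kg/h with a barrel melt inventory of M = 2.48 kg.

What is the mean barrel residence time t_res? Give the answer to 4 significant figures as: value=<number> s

value=61.19 s

Convert throughput: Q = 145.9 kg/h = 145.9/3600 = 0.0405278 kg/s
t_res = M / Q_s = 2.48 ÷ 0.0405278 = 61.1926 s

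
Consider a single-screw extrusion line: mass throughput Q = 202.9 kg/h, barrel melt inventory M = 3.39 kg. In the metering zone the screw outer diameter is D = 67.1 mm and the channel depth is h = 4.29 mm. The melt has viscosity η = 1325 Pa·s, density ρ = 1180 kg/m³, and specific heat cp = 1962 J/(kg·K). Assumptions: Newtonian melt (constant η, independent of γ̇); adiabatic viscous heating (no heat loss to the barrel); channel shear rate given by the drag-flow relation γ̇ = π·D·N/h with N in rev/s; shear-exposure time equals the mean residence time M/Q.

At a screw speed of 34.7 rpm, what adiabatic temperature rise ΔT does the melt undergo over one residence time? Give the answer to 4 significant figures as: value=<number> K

Throughput in SI: Q_s = 202.9 kg/h ÷ 3600 s/h = 0.0563611 kg/s
t_res = M / Q_s = 3.39 / 0.0563611 = 60.1479 s
Geometry in metres: D = 67.1 mm → 0.0671 m, h = 4.29 mm → 0.00429 m; screw speed N = 34.7 rpm = 0.578333 rev/s
γ̇ = π·D·N / h = π · 0.0671 · 0.578333 / 0.00429 = 28.418 s⁻¹
Adiabatic rise: ΔT = η γ̇² t_res / (ρ cp) = 1325·(28.418)²·60.1479 / (1180·1962) = 27.7998 K

value=27.80 K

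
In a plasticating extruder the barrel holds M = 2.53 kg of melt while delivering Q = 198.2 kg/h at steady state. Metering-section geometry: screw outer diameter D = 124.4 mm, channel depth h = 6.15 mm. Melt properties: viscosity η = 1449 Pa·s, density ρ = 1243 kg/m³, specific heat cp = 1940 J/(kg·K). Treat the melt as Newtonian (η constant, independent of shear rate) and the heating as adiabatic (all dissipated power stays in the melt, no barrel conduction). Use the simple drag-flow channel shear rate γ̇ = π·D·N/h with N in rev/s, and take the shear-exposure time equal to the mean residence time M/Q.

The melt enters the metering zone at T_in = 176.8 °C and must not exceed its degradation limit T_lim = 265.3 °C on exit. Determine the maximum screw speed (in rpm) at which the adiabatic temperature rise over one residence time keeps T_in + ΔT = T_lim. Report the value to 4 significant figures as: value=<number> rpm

value=53.45 rpm

Q_s = Q / 3600 = 198.2 / 3600 = 0.0550556 kg/s
t_res = M / Q_s = 2.53 ÷ 0.0550556 = 45.9536 s
Convert to metres: D = 0.1244 m, h = 0.00615 m
ΔT_a = T_lim − T_in = 265.3 °C − 176.8 °C = 88.5 K
Invert ΔT = ηγ̇²t_res/(ρcp) for γ̇: γ̇_max² = ΔT_a ρ cp / (η t_res) = 88.5·1243·1940 / (1449·45.9536) = 3205 s⁻²
Take the square root: γ̇_max = √(3205) = 56.6127 s⁻¹
Solve γ̇ = πDN/h for N: N_max = γ̇_max·h/(π·D) = 56.6127 × 0.00615 / (π × 0.1244) = 0.89088 rev/s = 53.4528 rpm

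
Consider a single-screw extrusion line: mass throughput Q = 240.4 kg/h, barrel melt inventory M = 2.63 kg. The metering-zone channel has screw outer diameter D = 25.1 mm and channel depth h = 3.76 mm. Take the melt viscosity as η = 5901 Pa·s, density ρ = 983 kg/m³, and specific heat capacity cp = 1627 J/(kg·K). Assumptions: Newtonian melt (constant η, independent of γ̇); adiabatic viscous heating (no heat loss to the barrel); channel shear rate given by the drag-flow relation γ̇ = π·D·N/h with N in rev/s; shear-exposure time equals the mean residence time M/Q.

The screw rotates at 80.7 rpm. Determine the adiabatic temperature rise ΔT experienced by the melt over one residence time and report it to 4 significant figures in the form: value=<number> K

value=115.6 K

Convert throughput: Q = 240.4 kg/h = 240.4/3600 = 0.0667778 kg/s
t_res = M / Q_s = 2.63 ÷ 0.0667778 = 39.3844 s
D = 25.1 mm = 0.0251 m;  h = 3.76 mm = 0.00376 m;  N = 80.7 rpm / 60 = 1.345 rev/s
Shear rate: γ̇ = πDN/h = π·0.0251·1.345/0.00376 = 28.2071 s⁻¹
ΔT = η·γ̇²·t_res/(ρ·cp) = [5901 × 28.2071² × 39.3844] / [983 × 1627] = 115.618 K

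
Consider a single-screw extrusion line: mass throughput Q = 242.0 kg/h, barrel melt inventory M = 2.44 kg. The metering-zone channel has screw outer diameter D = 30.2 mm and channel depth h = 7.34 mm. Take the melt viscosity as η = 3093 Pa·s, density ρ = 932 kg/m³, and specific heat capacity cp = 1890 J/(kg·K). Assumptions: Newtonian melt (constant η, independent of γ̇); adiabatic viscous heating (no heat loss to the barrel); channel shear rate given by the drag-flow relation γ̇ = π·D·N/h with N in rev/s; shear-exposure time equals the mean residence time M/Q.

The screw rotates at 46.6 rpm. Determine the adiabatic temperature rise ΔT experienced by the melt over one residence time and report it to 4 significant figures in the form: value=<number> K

Q_s = Q / 3600 = 242.0 / 3600 = 0.0672222 kg/s
t_res = M / Q_s = 2.44 ÷ 0.0672222 = 36.2975 s
D = 30.2 mm = 0.0302 m;  h = 7.34 mm = 0.00734 m;  N = 46.6 rpm / 60 = 0.776667 rev/s
γ̇ = π·D·N / h = π · 0.0302 · 0.776667 / 0.00734 = 10.0391 s⁻¹
ΔT = η·γ̇²·t_res / (ρ·cp) = 3093 · (10.0391)² · 36.2975 / (932 · 1890) = 6.42347 K

value=6.423 K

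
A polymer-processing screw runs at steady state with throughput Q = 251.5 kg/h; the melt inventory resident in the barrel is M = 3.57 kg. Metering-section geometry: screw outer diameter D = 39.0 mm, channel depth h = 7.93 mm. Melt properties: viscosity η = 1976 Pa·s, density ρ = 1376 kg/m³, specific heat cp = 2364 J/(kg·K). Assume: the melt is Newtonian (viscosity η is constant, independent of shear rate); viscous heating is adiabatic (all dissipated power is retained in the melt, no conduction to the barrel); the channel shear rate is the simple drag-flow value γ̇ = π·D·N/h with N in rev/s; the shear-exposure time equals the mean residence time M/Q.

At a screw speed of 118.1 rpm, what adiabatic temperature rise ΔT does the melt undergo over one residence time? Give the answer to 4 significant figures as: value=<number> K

value=28.71 K

Throughput in SI: Q_s = 251.5 kg/h ÷ 3600 s/h = 0.0698611 kg/s
t_res = M / Q_s = 3.57 / 0.0698611 = 51.1014 s
D = 39.0 mm = 0.039 m;  h = 7.93 mm = 0.00793 m;  N = 118.1 rpm / 60 = 1.96833 rev/s
γ̇ = π·D·N / h = π · 0.039 · 1.96833 / 0.00793 = 30.4116 s⁻¹
ΔT = η·γ̇²·t_res/(ρ·cp) = [1976 × 30.4116² × 51.1014] / [1376 × 2364] = 28.71 K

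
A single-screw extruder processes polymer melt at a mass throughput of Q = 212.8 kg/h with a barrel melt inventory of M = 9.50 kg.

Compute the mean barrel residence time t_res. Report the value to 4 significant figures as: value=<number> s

Convert throughput: Q = 212.8 kg/h = 212.8/3600 = 0.0591111 kg/s
t_res = M / Q_s = 9.50 / 0.0591111 = 160.714 s

value=160.7 s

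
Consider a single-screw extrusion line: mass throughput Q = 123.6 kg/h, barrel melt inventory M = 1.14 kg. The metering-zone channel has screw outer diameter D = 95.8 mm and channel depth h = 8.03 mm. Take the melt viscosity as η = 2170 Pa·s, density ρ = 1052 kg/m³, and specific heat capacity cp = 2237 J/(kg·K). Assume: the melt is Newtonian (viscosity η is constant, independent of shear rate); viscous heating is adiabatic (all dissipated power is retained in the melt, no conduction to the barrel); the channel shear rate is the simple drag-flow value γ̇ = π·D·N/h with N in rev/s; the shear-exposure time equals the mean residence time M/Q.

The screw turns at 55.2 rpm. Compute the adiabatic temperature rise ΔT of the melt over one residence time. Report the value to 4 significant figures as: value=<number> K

Throughput in SI: Q_s = 123.6 kg/h ÷ 3600 s/h = 0.0343333 kg/s
t_res = M / Q_s = 1.14 / 0.0343333 = 33.2039 s
D = 95.8 mm = 0.0958 m;  h = 8.03 mm = 0.00803 m;  N = 55.2 rpm / 60 = 0.92 rev/s
γ̇ = π·D·N / h = π · 0.0958 · 0.92 / 0.00803 = 34.4816 s⁻¹
ΔT = η·γ̇²·t_res / (ρ·cp) = 2170 · (34.4816)² · 33.2039 / (1052 · 2237) = 36.4034 K

value=36.40 K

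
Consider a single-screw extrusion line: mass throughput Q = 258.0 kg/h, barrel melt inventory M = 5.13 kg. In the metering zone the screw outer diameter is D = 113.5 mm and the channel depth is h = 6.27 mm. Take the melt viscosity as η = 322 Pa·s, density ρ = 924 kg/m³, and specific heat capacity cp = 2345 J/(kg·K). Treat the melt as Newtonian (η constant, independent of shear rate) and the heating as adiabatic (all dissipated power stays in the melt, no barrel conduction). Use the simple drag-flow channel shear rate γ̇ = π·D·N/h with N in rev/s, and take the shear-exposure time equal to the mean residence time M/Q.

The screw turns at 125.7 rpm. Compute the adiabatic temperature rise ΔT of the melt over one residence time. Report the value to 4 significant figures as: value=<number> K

value=151.0 K

Throughput in SI: Q_s = 258.0 kg/h ÷ 3600 s/h = 0.0716667 kg/s
Mean residence time: t_res = M/Q_s = 5.13 kg / 0.0716667 kg/s = 71.5814 s
D = 113.5 mm = 0.1135 m;  h = 6.27 mm = 0.00627 m;  N = 125.7 rpm / 60 = 2.095 rev/s
γ̇ = π·D·N / h = π · 0.1135 · 2.095 / 0.00627 = 119.141 s⁻¹
ΔT = η·γ̇²·t_res / (ρ·cp) = 322 · (119.141)² · 71.5814 / (924 · 2345) = 150.996 K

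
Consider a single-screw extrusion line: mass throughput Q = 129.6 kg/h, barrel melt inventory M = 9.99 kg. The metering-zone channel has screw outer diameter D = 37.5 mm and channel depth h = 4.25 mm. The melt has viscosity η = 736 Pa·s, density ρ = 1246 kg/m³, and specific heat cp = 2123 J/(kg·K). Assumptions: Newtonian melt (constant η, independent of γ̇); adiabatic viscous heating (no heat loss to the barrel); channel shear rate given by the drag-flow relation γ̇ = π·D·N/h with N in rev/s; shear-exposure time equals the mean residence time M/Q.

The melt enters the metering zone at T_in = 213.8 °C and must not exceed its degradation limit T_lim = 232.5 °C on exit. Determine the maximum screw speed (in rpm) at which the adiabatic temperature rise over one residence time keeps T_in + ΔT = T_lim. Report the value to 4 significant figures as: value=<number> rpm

Throughput in SI: Q_s = 129.6 kg/h ÷ 3600 s/h = 0.036 kg/s
Mean residence time: t_res = M/Q_s = 9.99 kg / 0.036 kg/s = 277.5 s
Geometry in SI: D = 37.5 mm → 0.0375 m, h = 4.25 mm → 0.00425 m
ΔT_a = T_lim − T_in = 232.5 − 213.8 = 18.7 K
Invert ΔT = ηγ̇²t_res/(ρcp) for γ̇: γ̇_max² = ΔT_a ρ cp / (η t_res) = 18.7·1246·2123 / (736·277.5) = 242.197 s⁻²
γ̇_max = sqrt(242.197) = 15.5627 s⁻¹
N_max = γ̇_max h / (πD) = 15.5627·0.00425/(π·0.0375) = 0.561426 rev/s → ×60 = 33.6855 rpm

value=33.69 rpm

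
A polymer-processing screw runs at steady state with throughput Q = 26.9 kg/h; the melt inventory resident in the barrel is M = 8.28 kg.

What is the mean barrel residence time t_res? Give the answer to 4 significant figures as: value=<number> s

Convert throughput: Q = 26.9 kg/h = 26.9/3600 = 0.00747222 kg/s
Mean residence time: t_res = M/Q_s = 8.28 kg / 0.00747222 kg/s = 1108.1 s

value=1108. s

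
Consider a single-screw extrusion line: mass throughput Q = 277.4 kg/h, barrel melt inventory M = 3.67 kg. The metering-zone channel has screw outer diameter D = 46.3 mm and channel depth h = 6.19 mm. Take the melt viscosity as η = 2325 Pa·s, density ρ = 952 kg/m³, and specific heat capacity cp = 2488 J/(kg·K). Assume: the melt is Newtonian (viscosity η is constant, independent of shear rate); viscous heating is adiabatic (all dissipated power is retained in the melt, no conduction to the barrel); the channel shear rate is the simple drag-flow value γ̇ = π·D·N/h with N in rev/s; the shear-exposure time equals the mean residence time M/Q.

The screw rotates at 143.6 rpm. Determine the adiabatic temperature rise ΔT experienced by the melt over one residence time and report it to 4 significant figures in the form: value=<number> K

value=147.9 K

Throughput in SI: Q_s = 277.4 kg/h ÷ 3600 s/h = 0.0770556 kg/s
t_res = M / Q_s = 3.67 ÷ 0.0770556 = 47.628 s
Convert to SI: D = 0.0463 m, h = 0.00619 m, N = 143.6/60 = 2.39333 rev/s
γ̇ = π D N / h = (π)(0.0463)(2.39333) / 0.00619 = 56.2398 s⁻¹
Adiabatic rise: ΔT = η γ̇² t_res / (ρ cp) = 2325·(56.2398)²·47.628 / (952·2488) = 147.872 K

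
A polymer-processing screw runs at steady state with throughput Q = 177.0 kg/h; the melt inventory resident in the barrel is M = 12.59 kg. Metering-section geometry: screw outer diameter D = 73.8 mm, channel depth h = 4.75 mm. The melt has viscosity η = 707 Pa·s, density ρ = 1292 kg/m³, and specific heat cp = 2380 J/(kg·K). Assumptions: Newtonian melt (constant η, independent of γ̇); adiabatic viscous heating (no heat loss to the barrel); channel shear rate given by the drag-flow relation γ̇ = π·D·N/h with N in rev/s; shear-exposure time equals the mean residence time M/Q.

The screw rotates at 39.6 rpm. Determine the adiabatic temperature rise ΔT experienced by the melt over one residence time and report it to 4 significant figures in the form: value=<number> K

Throughput in SI: Q_s = 177.0 kg/h ÷ 3600 s/h = 0.0491667 kg/s
t_res = M / Q_s = 12.59 ÷ 0.0491667 = 256.068 s
Geometry in metres: D = 73.8 mm → 0.0738 m, h = 4.75 mm → 0.00475 m; screw speed N = 39.6 rpm = 0.66 rev/s
γ̇ = π·D·N / h = π · 0.0738 · 0.66 / 0.00475 = 32.2149 s⁻¹
Adiabatic rise: ΔT = η γ̇² t_res / (ρ cp) = 707·(32.2149)²·256.068 / (1292·2380) = 61.101 K

value=61.10 K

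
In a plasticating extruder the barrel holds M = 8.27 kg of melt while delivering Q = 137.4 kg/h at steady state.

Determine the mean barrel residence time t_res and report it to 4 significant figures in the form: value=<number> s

Convert throughput: Q = 137.4 kg/h = 137.4/3600 = 0.0381667 kg/s
t_res = M / Q_s = 8.27 / 0.0381667 = 216.681 s

value=216.7 s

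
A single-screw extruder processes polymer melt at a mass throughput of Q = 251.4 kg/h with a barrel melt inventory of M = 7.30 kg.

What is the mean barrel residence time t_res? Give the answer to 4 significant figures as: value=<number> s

Q_s = Q / 3600 = 251.4 / 3600 = 0.0698333 kg/s
t_res = M / Q_s = 7.30 ÷ 0.0698333 = 104.535 s

value=104.5 s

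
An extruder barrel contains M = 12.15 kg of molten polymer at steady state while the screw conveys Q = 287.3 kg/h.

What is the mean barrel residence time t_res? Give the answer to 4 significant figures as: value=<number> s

value=152.2 s

Throughput in SI: Q_s = 287.3 kg/h ÷ 3600 s/h = 0.0798056 kg/s
t_res = M / Q_s = 12.15 ÷ 0.0798056 = 152.245 s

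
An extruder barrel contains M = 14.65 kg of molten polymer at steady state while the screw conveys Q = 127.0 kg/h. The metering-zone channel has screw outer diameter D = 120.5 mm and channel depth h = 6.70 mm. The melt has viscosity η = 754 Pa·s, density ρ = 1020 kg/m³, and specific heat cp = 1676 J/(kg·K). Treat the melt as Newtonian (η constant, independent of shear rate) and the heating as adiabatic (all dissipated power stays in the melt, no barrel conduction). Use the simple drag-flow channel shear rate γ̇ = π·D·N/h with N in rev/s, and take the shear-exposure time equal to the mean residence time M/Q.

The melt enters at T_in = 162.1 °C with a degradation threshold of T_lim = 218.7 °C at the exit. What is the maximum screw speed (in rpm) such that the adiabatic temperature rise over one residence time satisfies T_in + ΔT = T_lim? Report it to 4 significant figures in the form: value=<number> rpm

value=18.67 rpm

Throughput in SI: Q_s = 127.0 kg/h ÷ 3600 s/h = 0.0352778 kg/s
t_res = M / Q_s = 14.65 ÷ 0.0352778 = 415.276 s
D = 120.5 mm = 0.1205 m;  h = 6.70 mm = 0.0067 m
ΔT_a = T_lim − T_in = 218.7 °C − 162.1 °C = 56.6 K
γ̇_max² = ΔT_a·ρ·cp/(η·t_res) = 56.6·1020·1676/(754·415.276) = 309.017 s⁻²
γ̇_max = sqrt(309.017) = 17.5789 s⁻¹
Solve γ̇ = πDN/h for N: N_max = γ̇_max·h/(π·D) = 17.5789 × 0.0067 / (π × 0.1205) = 0.311121 rev/s = 18.6673 rpm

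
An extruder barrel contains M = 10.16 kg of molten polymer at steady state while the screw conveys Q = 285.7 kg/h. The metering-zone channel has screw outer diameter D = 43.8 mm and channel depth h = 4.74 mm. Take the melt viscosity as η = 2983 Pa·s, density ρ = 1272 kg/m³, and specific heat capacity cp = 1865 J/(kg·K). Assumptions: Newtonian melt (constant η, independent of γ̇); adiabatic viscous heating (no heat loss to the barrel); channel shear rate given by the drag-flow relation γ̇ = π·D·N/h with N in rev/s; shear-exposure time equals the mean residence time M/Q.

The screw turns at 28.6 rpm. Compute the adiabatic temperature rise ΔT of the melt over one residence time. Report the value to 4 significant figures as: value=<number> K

Convert throughput: Q = 285.7 kg/h = 285.7/3600 = 0.0793611 kg/s
t_res = M / Q_s = 10.16 / 0.0793611 = 128.022 s
Geometry in metres: D = 43.8 mm → 0.0438 m, h = 4.74 mm → 0.00474 m; screw speed N = 28.6 rpm = 0.476667 rev/s
γ̇ = π·D·N / h = π · 0.0438 · 0.476667 / 0.00474 = 13.8376 s⁻¹
Adiabatic rise: ΔT = η γ̇² t_res / (ρ cp) = 2983·(13.8376)²·128.022 / (1272·1865) = 30.8244 K

value=30.82 K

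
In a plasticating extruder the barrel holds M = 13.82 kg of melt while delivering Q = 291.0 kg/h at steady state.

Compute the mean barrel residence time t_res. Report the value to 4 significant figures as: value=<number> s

Convert throughput: Q = 291.0 kg/h = 291.0/3600 = 0.0808333 kg/s
Mean residence time: t_res = M/Q_s = 13.82 kg / 0.0808333 kg/s = 170.969 s

value=171.0 s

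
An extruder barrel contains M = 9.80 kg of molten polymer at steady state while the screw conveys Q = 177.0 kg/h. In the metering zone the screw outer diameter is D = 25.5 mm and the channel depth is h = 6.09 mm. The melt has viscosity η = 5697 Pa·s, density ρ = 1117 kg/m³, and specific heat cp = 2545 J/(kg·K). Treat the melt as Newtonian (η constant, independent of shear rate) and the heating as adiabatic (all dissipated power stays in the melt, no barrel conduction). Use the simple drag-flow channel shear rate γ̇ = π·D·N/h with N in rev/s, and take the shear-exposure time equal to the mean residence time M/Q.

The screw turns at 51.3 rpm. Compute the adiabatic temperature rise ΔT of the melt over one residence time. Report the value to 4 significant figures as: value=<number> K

value=50.53 K

Convert throughput: Q = 177.0 kg/h = 177.0/3600 = 0.0491667 kg/s
t_res = M / Q_s = 9.80 ÷ 0.0491667 = 199.322 s
D = 25.5 mm = 0.0255 m;  h = 6.09 mm = 0.00609 m;  N = 51.3 rpm / 60 = 0.855 rev/s
γ̇ = π D N / h = (π)(0.0255)(0.855) / 0.00609 = 11.2471 s⁻¹
ΔT = η·γ̇²·t_res/(ρ·cp) = [5697 × 11.2471² × 199.322] / [1117 × 2545] = 50.5287 K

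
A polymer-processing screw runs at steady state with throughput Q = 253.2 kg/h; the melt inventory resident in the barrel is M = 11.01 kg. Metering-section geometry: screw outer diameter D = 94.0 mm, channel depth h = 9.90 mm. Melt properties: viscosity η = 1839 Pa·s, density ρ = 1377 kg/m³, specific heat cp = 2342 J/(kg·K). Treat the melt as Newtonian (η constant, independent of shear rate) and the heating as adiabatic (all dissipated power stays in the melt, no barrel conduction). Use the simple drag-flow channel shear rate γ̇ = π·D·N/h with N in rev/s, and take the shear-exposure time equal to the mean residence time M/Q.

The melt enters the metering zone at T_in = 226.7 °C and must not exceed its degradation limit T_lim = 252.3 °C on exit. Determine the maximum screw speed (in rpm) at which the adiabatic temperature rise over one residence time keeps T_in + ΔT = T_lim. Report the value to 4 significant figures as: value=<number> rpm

value=34.06 rpm

Convert throughput: Q = 253.2 kg/h = 253.2/3600 = 0.0703333 kg/s
t_res = M / Q_s = 11.01 ÷ 0.0703333 = 156.54 s
Convert to metres: D = 0.094 m, h = 0.0099 m
ΔT_a = T_lim − T_in = 252.3 − 226.7 = 25.6 K
γ̇_max² = ΔT_a·ρ·cp / (η·t_res) = [25.6 × 1377 × 2342] / [1839 × 156.54] = 286.783 s⁻²
γ̇_max = sqrt(286.783) = 16.9347 s⁻¹
N_max = γ̇_max h / (πD) = 16.9347·0.0099/(π·0.094) = 0.56772 rev/s → ×60 = 34.0632 rpm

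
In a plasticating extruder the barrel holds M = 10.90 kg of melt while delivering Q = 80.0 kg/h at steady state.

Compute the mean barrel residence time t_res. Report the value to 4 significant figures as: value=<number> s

Q_s = Q / 3600 = 80.0 / 3600 = 0.0222222 kg/s
Mean residence time: t_res = M/Q_s = 10.90 kg / 0.0222222 kg/s = 490.5 s

value=490.5 s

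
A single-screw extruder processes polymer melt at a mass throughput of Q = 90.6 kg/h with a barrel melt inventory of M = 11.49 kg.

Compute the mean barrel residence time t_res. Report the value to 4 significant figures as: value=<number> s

value=456.6 s

Q_s = Q / 3600 = 90.6 / 3600 = 0.0251667 kg/s
Mean residence time: t_res = M/Q_s = 11.49 kg / 0.0251667 kg/s = 456.556 s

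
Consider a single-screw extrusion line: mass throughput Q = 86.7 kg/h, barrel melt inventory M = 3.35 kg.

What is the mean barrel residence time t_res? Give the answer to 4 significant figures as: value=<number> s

Throughput in SI: Q_s = 86.7 kg/h ÷ 3600 s/h = 0.0240833 kg/s
Mean residence time: t_res = M/Q_s = 3.35 kg / 0.0240833 kg/s = 139.1 s

value=139.1 s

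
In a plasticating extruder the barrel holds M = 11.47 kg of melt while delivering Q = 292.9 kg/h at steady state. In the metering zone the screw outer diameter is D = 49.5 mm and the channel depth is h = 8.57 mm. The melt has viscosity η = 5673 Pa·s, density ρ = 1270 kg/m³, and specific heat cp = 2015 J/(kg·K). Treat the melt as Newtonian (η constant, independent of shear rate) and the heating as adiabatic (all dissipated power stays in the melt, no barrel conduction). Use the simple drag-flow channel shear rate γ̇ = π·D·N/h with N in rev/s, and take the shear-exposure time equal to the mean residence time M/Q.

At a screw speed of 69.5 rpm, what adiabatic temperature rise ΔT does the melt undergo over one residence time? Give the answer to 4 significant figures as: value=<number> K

value=138.1 K

Convert throughput: Q = 292.9 kg/h = 292.9/3600 = 0.0813611 kg/s
t_res = M / Q_s = 11.47 / 0.0813611 = 140.976 s
Geometry in metres: D = 49.5 mm → 0.0495 m, h = 8.57 mm → 0.00857 m; screw speed N = 69.5 rpm = 1.15833 rev/s
Shear rate: γ̇ = πDN/h = π·0.0495·1.15833/0.00857 = 21.0188 s⁻¹
Adiabatic rise: ΔT = η γ̇² t_res / (ρ cp) = 5673·(21.0188)²·140.976 / (1270·2015) = 138.069 K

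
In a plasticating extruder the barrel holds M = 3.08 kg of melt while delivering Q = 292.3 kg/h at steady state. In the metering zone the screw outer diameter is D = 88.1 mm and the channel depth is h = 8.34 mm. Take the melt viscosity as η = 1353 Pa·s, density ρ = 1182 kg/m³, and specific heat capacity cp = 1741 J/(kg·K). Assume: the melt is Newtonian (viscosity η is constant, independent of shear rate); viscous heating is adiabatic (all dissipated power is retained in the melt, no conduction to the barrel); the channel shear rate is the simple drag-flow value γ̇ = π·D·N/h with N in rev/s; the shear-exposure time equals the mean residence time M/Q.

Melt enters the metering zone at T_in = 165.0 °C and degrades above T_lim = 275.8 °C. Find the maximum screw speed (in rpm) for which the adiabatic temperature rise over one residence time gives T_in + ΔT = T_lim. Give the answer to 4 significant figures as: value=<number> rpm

Q_s = Q / 3600 = 292.3 / 3600 = 0.0811944 kg/s
t_res = M / Q_s = 3.08 / 0.0811944 = 37.9336 s
D = 88.1 mm = 0.0881 m;  h = 8.34 mm = 0.00834 m
ΔT_a = T_lim − T_in = 275.8 − 165.0 = 110.8 K
γ̇_max² = ΔT_a·ρ·cp / (η·t_res) = [110.8 × 1182 × 1741] / [1353 × 37.9336] = 4442.57 s⁻²
γ̇_max = sqrt(4442.57) = 66.6526 s⁻¹
N_max = γ̇_max·h / (π·D) = 66.6526 · 0.00834 / (π · 0.0881) = 2.00843 rev/s = 120.506 rpm

value=120.5 rpm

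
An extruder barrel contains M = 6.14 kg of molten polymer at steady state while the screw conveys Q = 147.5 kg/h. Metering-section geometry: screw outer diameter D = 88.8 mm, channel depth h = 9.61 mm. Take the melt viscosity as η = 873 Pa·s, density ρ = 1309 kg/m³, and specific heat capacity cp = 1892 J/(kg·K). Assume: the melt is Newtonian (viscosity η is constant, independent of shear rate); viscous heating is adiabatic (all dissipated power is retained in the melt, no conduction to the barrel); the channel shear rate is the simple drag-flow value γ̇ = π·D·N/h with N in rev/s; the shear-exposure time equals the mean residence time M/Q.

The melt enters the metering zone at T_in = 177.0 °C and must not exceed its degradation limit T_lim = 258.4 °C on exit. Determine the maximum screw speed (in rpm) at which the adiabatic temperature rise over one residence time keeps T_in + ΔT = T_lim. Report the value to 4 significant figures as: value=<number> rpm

value=81.13 rpm

Throughput in SI: Q_s = 147.5 kg/h ÷ 3600 s/h = 0.0409722 kg/s
t_res = M / Q_s = 6.14 / 0.0409722 = 149.858 s
D = 88.8 mm = 0.0888 m;  h = 9.61 mm = 0.00961 m
ΔT_a = T_lim − T_in = 258.4 − 177.0 = 81.4 K
γ̇_max² = ΔT_a·ρ·cp/(η·t_res) = 81.4·1309·1892/(873·149.858) = 1540.96 s⁻²
γ̇_max = √1540.96 = 39.2551 s⁻¹
N_max = γ̇_max·h / (π·D) = 39.2551 · 0.00961 / (π · 0.0888) = 1.35225 rev/s = 81.1349 rpm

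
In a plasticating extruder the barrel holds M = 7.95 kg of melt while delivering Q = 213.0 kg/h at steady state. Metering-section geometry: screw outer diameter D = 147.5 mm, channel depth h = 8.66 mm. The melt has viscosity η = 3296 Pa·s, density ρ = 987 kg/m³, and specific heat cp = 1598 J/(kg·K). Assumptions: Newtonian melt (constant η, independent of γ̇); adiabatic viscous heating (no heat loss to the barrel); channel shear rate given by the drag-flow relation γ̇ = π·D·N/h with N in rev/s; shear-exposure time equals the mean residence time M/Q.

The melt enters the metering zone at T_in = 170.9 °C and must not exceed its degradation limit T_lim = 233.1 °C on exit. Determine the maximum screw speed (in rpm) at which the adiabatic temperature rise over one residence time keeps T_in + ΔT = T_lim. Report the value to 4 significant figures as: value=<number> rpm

Q_s = Q / 3600 = 213.0 / 3600 = 0.0591667 kg/s
t_res = M / Q_s = 7.95 / 0.0591667 = 134.366 s
D = 147.5 mm = 0.1475 m;  h = 8.66 mm = 0.00866 m
ΔT_a = T_lim − T_in = 233.1 − 170.9 = 62.2 K
γ̇_max² = ΔT_a·ρ·cp / (η·t_res) = [62.2 × 987 × 1598] / [3296 × 134.366] = 221.517 s⁻²
Take the square root: γ̇_max = √(221.517) = 14.8834 s⁻¹
N_max = γ̇_max·h / (π·D) = 14.8834 · 0.00866 / (π · 0.1475) = 0.27815 rev/s = 16.689 rpm

value=16.69 rpm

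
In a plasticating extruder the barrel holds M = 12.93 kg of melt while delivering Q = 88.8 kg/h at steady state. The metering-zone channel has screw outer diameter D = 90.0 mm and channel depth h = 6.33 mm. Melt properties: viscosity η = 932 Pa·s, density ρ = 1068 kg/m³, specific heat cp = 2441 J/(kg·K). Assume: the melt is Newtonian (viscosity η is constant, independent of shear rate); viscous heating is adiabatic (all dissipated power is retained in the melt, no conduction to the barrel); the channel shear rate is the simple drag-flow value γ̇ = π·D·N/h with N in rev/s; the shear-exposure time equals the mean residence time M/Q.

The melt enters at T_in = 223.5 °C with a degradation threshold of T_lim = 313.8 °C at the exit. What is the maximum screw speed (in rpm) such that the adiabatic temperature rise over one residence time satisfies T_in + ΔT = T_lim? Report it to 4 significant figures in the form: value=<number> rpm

value=29.49 rpm

Convert throughput: Q = 88.8 kg/h = 88.8/3600 = 0.0246667 kg/s
Mean residence time: t_res = M/Q_s = 12.93 kg / 0.0246667 kg/s = 524.189 s
Geometry in SI: D = 90.0 mm → 0.09 m, h = 6.33 mm → 0.00633 m
ΔT_a = T_lim − T_in = 313.8 − 223.5 = 90.3 K
γ̇_max² = ΔT_a·ρ·cp/(η·t_res) = 90.3·1068·2441/(932·524.189) = 481.862 s⁻²
γ̇_max = √481.862 = 21.9514 s⁻¹
Solve γ̇ = πDN/h for N: N_max = γ̇_max·h/(π·D) = 21.9514 × 0.00633 / (π × 0.09) = 0.491443 rev/s = 29.4866 rpm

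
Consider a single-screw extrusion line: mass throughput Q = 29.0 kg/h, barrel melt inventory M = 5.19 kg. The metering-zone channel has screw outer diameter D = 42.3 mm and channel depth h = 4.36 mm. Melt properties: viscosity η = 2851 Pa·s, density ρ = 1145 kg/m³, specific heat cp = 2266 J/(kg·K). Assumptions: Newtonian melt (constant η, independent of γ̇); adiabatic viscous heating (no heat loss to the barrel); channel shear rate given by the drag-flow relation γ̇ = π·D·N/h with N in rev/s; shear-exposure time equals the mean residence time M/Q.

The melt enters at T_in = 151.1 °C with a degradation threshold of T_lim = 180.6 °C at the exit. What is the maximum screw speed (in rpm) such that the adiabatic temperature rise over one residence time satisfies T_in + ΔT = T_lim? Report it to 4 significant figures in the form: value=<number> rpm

Convert throughput: Q = 29.0 kg/h = 29.0/3600 = 0.00805556 kg/s
t_res = M / Q_s = 5.19 / 0.00805556 = 644.276 s
Convert to metres: D = 0.0423 m, h = 0.00436 m
ΔT_a = T_lim − T_in = 180.6 °C − 151.1 °C = 29.5 K
γ̇_max² = ΔT_a·ρ·cp / (η·t_res) = [29.5 × 1145 × 2266] / [2851 × 644.276] = 41.6695 s⁻²
Take the square root: γ̇_max = √(41.6695) = 6.45519 s⁻¹
N_max = γ̇_max·h / (π·D) = 6.45519 · 0.00436 / (π · 0.0423) = 0.21179 rev/s = 12.7074 rpm

value=12.71 rpm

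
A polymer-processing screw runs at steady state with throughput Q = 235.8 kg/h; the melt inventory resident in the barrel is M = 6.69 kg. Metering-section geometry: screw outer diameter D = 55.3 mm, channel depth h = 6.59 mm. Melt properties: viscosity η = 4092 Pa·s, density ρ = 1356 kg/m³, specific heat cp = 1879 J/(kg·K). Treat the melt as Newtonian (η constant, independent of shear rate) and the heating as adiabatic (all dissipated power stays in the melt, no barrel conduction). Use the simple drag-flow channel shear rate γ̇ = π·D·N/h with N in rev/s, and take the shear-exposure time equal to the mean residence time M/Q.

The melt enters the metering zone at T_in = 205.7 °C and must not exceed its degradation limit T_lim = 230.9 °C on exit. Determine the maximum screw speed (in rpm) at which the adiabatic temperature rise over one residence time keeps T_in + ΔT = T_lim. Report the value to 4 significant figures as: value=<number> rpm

value=28.21 rpm

Throughput in SI: Q_s = 235.8 kg/h ÷ 3600 s/h = 0.0655 kg/s
Mean residence time: t_res = M/Q_s = 6.69 kg / 0.0655 kg/s = 102.137 s
D = 55.3 mm = 0.0553 m;  h = 6.59 mm = 0.00659 m
Allowable rise: ΔT_a = T_lim − T_in = 230.9 − 205.7 = 25.2 K
γ̇_max² = ΔT_a·ρ·cp/(η·t_res) = 25.2·1356·1879/(4092·102.137) = 153.627 s⁻²
γ̇_max = sqrt(153.627) = 12.3946 s⁻¹
N_max = γ̇_max h / (πD) = 12.3946·0.00659/(π·0.0553) = 0.470158 rev/s → ×60 = 28.2095 rpm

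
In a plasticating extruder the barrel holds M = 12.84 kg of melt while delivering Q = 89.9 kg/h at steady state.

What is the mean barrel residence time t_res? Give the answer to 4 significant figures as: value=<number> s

value=514.2 s

Q_s = Q / 3600 = 89.9 / 3600 = 0.0249722 kg/s
Mean residence time: t_res = M/Q_s = 12.84 kg / 0.0249722 kg/s = 514.171 s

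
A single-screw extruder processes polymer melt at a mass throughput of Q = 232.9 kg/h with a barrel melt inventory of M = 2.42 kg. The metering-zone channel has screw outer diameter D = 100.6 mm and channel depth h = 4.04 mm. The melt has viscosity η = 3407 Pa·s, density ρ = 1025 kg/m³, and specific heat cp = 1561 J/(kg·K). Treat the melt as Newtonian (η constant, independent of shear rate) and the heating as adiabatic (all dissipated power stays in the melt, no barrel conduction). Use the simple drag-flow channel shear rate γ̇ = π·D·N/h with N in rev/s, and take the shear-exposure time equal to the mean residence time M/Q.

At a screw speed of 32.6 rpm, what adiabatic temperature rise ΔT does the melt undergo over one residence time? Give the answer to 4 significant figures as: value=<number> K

value=143.9 K

Q_s = Q / 3600 = 232.9 / 3600 = 0.0646944 kg/s
t_res = M / Q_s = 2.42 / 0.0646944 = 37.4066 s
D = 100.6 mm = 0.1006 m;  h = 4.04 mm = 0.00404 m;  N = 32.6 rpm / 60 = 0.543333 rev/s
γ̇ = π·D·N / h = π · 0.1006 · 0.543333 / 0.00404 = 42.5043 s⁻¹
ΔT = η·γ̇²·t_res / (ρ·cp) = 3407 · (42.5043)² · 37.4066 / (1025 · 1561) = 143.9 K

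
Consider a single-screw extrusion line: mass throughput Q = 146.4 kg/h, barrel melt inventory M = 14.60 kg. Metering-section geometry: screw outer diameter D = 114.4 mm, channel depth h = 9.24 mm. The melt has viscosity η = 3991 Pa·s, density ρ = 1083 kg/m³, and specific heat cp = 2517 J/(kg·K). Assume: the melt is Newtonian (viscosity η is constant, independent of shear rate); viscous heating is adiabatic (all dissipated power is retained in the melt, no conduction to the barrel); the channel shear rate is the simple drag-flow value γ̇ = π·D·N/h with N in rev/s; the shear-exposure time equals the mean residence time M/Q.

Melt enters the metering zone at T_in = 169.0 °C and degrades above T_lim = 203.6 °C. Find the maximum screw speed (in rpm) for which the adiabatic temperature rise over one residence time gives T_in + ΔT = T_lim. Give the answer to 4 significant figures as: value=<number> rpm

value=12.52 rpm

Throughput in SI: Q_s = 146.4 kg/h ÷ 3600 s/h = 0.0406667 kg/s
Mean residence time: t_res = M/Q_s = 14.60 kg / 0.0406667 kg/s = 359.016 s
Geometry in SI: D = 114.4 mm → 0.1144 m, h = 9.24 mm → 0.00924 m
Allowable rise: ΔT_a = T_lim − T_in = 203.6 − 169.0 = 34.6 K
Invert ΔT = ηγ̇²t_res/(ρcp) for γ̇: γ̇_max² = ΔT_a ρ cp / (η t_res) = 34.6·1083·2517 / (3991·359.016) = 65.8251 s⁻²
γ̇_max = sqrt(65.8251) = 8.11327 s⁻¹
Solve γ̇ = πDN/h for N: N_max = γ̇_max·h/(π·D) = 8.11327 × 0.00924 / (π × 0.1144) = 0.208589 rev/s = 12.5154 rpm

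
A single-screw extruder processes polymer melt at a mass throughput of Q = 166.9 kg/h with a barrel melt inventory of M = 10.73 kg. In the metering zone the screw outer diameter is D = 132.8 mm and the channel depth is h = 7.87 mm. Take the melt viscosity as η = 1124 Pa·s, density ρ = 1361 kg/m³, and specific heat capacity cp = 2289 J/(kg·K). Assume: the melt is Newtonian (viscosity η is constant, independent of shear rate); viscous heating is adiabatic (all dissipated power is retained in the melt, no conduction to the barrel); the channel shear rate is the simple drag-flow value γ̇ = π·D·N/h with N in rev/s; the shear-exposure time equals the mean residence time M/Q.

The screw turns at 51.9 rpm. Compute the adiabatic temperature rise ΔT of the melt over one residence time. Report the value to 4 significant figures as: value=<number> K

value=175.6 K

Convert throughput: Q = 166.9 kg/h = 166.9/3600 = 0.0463611 kg/s
t_res = M / Q_s = 10.73 ÷ 0.0463611 = 231.444 s
D = 132.8 mm = 0.1328 m;  h = 7.87 mm = 0.00787 m;  N = 51.9 rpm / 60 = 0.865 rev/s
γ̇ = π D N / h = (π)(0.1328)(0.865) / 0.00787 = 45.8553 s⁻¹
ΔT = η·γ̇²·t_res / (ρ·cp) = 1124 · (45.8553)² · 231.444 / (1361 · 2289) = 175.585 K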